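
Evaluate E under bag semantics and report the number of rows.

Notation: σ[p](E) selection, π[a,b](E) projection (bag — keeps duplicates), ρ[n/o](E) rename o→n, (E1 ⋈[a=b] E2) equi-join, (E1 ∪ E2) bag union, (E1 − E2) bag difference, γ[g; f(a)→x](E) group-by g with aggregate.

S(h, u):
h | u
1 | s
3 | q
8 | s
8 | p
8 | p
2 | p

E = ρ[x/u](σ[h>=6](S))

Row counts bottom-up:
  S → 6
  σ[h>=6](S) → 3
  ρ[x/u](σ[h>=6](S)) → 3

|E| = 3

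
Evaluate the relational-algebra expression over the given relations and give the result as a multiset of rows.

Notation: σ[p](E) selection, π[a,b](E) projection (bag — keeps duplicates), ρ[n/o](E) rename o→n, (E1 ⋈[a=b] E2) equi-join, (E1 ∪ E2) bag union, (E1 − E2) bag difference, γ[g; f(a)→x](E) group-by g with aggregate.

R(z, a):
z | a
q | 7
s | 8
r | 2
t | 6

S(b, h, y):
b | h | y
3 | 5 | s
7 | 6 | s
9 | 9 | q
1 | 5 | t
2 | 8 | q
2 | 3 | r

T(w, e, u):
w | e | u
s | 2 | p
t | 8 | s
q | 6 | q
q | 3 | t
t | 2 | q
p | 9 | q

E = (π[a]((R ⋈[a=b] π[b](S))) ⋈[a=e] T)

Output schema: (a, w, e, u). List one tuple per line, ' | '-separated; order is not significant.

Per-node cardinality:
  R → 4
  S → 6
  π[b](S) → 6
  (R ⋈[a=b] π[b](S)) → 3
  π[a]((R ⋈[a=b] π[b](S))) → 3
  T → 6
  (π[a]((R ⋈[a=b] π[b](S))) ⋈[a=e] T) → 4

== RESULT ==
a | w | e | u
2 | s | 2 | p
2 | s | 2 | p
2 | t | 2 | q
2 | t | 2 | q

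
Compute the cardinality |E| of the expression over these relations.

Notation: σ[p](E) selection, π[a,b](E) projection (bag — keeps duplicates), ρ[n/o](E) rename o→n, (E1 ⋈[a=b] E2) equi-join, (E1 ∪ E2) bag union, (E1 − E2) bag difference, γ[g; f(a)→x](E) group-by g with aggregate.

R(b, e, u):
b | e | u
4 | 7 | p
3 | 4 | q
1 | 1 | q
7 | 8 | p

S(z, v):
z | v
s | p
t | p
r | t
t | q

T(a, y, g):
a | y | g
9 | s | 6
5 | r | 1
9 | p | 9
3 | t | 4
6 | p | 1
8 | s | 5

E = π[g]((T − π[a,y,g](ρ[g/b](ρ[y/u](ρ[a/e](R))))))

Row counts bottom-up:
  T → 6
  R → 4
  ρ[a/e](R) → 4
  ρ[y/u](ρ[a/e](R)) → 4
  ρ[g/b](ρ[y/u](ρ[a/e](R))) → 4
  π[a,y,g](ρ[g/b](ρ[y/u](ρ[a/e](R)))) → 4
  (T − π[a,y,g](ρ[g/b](ρ[y/u](ρ[a/e](R))))) → 6
  π[g]((T − π[a,y,g](ρ[g/b](ρ[y/u](ρ[a/e](R)))))) → 6

|E| = 6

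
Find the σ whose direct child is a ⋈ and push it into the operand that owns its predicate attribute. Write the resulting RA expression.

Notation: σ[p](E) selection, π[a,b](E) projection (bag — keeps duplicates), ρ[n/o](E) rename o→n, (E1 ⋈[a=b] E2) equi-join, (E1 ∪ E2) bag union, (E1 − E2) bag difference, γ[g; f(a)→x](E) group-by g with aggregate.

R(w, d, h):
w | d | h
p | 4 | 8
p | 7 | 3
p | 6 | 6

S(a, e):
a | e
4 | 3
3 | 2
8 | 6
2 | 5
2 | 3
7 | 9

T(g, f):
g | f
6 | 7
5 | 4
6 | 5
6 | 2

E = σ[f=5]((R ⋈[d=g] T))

σ filters on f, owned by the right side.
E' = (R ⋈[d=g] σ[f=5](T))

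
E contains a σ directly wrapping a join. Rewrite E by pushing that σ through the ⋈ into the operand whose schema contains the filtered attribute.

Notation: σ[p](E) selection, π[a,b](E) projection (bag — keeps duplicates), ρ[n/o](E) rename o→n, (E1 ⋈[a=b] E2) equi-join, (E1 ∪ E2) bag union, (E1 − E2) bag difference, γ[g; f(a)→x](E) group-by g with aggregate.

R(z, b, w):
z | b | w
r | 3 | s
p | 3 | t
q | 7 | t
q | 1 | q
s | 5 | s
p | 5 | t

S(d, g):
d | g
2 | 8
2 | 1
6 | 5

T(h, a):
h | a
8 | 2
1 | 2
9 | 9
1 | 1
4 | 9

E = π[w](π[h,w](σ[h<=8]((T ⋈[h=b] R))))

σ filters on h, owned by the left side.
E' = π[w](π[h,w]((σ[h<=8](T) ⋈[h=b] R)))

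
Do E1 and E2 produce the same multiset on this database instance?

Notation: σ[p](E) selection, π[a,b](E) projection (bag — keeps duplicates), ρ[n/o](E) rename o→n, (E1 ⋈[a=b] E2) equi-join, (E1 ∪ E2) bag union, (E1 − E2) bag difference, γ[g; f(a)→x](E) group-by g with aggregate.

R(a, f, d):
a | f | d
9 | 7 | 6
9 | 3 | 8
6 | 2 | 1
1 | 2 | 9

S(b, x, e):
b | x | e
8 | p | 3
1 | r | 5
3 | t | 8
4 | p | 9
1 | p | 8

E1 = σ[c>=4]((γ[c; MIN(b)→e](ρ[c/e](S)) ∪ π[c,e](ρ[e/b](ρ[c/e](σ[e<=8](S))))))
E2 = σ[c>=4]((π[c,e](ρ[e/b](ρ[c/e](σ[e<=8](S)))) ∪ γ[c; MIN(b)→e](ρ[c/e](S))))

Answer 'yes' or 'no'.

E1 row counts bottom-up:
  S → 5
  ρ[c/e](S) → 5
  γ[c; MIN(b)→e](ρ[c/e](S)) → 4
  S → 5
  σ[e<=8](S) → 4
  ρ[c/e](σ[e<=8](S)) → 4
  ρ[e/b](ρ[c/e](σ[e<=8](S))) → 4
  π[c,e](ρ[e/b](ρ[c/e](σ[e<=8](S)))) → 4
  (γ[c; MIN(b)→e](ρ[c/e](S)) ∪ π[c,e](ρ[e/b](ρ[c/e](σ[e<=8](S))))) → 8
  σ[c>=4]((γ[c; MIN(b)→e](ρ[c/e](S)) ∪ π[c,e](ρ[e/b](ρ[c/e](σ[e<=8](S)))))) → 6
E2 row counts bottom-up:
  S → 5
  σ[e<=8](S) → 4
  ρ[c/e](σ[e<=8](S)) → 4
  ρ[e/b](ρ[c/e](σ[e<=8](S))) → 4
  π[c,e](ρ[e/b](ρ[c/e](σ[e<=8](S)))) → 4
  S → 5
  ρ[c/e](S) → 5
  γ[c; MIN(b)→e](ρ[c/e](S)) → 4
  (π[c,e](ρ[e/b](ρ[c/e](σ[e<=8](S)))) ∪ γ[c; MIN(b)→e](ρ[c/e](S))) → 8
  σ[c>=4]((π[c,e](ρ[e/b](ρ[c/e](σ[e<=8](S)))) ∪ γ[c; MIN(b)→e](ρ[c/e](S)))) → 6

E1 and E2 produce the same multiset:
c | e
5 | 1
5 | 1
8 | 1
8 | 1
8 | 3
9 | 4

yes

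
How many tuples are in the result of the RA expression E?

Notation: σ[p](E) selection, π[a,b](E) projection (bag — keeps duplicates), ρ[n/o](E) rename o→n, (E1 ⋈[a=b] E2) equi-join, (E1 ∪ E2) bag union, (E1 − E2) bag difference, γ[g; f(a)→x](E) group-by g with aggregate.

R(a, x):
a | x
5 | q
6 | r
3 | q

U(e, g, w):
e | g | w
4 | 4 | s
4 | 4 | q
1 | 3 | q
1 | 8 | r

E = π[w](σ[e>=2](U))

Per-node cardinality:
  U → 4
  σ[e>=2](U) → 2
  π[w](σ[e>=2](U)) → 2

|E| = 2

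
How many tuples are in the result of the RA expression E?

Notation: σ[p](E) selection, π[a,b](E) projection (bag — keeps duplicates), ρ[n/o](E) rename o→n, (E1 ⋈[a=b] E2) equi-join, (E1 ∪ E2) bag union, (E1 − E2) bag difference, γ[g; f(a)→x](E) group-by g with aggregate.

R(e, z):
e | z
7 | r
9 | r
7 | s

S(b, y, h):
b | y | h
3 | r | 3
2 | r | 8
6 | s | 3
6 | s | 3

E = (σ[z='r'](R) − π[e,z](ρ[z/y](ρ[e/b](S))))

Row counts bottom-up:
  R → 3
  σ[z='r'](R) → 2
  S → 4
  ρ[e/b](S) → 4
  ρ[z/y](ρ[e/b](S)) → 4
  π[e,z](ρ[z/y](ρ[e/b](S))) → 4
  (σ[z='r'](R) − π[e,z](ρ[z/y](ρ[e/b](S)))) → 2

|E| = 2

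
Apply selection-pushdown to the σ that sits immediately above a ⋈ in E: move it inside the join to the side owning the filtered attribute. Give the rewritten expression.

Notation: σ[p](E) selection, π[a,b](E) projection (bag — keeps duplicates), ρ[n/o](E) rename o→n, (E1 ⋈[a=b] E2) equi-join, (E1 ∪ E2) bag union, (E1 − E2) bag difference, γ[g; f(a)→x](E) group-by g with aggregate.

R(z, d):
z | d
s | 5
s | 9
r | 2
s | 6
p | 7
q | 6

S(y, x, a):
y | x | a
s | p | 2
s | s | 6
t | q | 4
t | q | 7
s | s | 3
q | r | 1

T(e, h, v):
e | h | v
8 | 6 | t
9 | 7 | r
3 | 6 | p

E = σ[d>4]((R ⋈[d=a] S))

σ filters on d, owned by the left side.
E' = (σ[d>4](R) ⋈[d=a] S)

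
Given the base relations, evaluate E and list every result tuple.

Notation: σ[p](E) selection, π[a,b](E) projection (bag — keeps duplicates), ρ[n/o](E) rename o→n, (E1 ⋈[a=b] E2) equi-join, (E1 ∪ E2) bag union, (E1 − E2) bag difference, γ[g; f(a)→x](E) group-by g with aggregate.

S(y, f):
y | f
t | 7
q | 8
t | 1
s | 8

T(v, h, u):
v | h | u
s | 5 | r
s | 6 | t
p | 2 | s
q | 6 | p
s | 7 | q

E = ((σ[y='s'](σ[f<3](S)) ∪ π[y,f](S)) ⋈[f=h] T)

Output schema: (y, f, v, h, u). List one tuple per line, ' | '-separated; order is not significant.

Row counts bottom-up:
  S → 4
  σ[f<3](S) → 1
  σ[y='s'](σ[f<3](S)) → 0
  S → 4
  π[y,f](S) → 4
  (σ[y='s'](σ[f<3](S)) ∪ π[y,f](S)) → 4
  T → 5
  ((σ[y='s'](σ[f<3](S)) ∪ π[y,f](S)) ⋈[f=h] T) → 1

== RESULT ==
y | f | v | h | u
t | 7 | s | 7 | q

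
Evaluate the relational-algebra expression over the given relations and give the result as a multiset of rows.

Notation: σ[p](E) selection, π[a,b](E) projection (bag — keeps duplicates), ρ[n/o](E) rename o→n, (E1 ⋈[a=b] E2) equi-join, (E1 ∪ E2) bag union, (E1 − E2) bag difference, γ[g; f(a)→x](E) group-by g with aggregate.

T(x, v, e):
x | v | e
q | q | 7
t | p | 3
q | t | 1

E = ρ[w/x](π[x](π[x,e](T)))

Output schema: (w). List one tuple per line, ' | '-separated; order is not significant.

Stepwise |·|:
  T → 3
  π[x,e](T) → 3
  π[x](π[x,e](T)) → 3
  ρ[w/x](π[x](π[x,e](T))) → 3

== RESULT ==
w
q
q
t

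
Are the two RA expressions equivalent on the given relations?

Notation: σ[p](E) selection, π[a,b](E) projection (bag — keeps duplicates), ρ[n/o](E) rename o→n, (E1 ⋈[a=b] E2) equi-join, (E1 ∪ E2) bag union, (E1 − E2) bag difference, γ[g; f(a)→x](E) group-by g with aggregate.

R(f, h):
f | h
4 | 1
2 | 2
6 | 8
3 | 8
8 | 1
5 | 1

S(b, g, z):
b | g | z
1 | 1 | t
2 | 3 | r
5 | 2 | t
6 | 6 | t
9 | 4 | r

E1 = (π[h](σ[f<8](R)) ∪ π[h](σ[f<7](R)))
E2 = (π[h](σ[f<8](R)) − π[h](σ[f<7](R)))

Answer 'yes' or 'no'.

E1 per-node cardinality:
  R → 6
  σ[f<8](R) → 5
  π[h](σ[f<8](R)) → 5
  R → 6
  σ[f<7](R) → 5
  π[h](σ[f<7](R)) → 5
  (π[h](σ[f<8](R)) ∪ π[h](σ[f<7](R))) → 10
E2 per-node cardinality:
  R → 6
  σ[f<8](R) → 5
  π[h](σ[f<8](R)) → 5
  R → 6
  σ[f<7](R) → 5
  π[h](σ[f<7](R)) → 5
  (π[h](σ[f<8](R)) − π[h](σ[f<7](R))) → 0

E1 result:
h
1
1
1
1
2
2
8
8
8
8
E2 result:
h
(0 rows)
Witness: (1,) appears 4× in E1 but 0× in E2.

no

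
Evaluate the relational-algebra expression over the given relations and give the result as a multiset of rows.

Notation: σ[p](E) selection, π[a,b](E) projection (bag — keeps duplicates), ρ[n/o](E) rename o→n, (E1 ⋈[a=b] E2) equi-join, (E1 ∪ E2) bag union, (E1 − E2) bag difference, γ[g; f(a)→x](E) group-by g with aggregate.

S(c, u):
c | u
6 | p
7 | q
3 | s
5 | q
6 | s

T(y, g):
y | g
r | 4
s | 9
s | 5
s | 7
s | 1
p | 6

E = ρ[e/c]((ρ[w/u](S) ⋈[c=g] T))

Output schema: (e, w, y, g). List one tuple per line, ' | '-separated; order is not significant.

Stepwise |·|:
  S → 5
  ρ[w/u](S) → 5
  T → 6
  (ρ[w/u](S) ⋈[c=g] T) → 4
  ρ[e/c]((ρ[w/u](S) ⋈[c=g] T)) → 4

== RESULT ==
e | w | y | g
5 | q | s | 5
6 | p | p | 6
6 | s | p | 6
7 | q | s | 7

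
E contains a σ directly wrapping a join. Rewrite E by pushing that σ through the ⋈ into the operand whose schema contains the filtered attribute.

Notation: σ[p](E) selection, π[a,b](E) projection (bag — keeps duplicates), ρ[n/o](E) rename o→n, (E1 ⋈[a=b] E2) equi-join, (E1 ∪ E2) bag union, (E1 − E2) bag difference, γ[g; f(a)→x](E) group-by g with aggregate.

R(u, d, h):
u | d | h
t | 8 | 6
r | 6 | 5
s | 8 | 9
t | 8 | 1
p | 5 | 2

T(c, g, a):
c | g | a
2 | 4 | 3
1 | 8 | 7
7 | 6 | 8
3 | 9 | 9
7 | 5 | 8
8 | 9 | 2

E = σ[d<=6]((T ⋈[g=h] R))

σ filters on d, owned by the right side.
E' = (T ⋈[g=h] σ[d<=6](R))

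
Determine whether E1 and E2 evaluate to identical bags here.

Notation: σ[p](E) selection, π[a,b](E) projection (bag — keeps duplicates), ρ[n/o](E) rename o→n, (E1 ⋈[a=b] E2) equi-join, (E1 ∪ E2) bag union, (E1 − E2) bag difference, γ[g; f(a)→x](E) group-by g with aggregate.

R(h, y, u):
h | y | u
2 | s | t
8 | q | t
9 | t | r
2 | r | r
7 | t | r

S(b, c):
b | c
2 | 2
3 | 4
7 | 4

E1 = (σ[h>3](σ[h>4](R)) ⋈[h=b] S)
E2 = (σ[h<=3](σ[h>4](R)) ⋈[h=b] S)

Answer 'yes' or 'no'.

E1 row counts bottom-up:
  R → 5
  σ[h>4](R) → 3
  σ[h>3](σ[h>4](R)) → 3
  S → 3
  (σ[h>3](σ[h>4](R)) ⋈[h=b] S) → 1
E2 row counts bottom-up:
  R → 5
  σ[h>4](R) → 3
  σ[h<=3](σ[h>4](R)) → 0
  S → 3
  (σ[h<=3](σ[h>4](R)) ⋈[h=b] S) → 0

E1 result:
h | y | u | b | c
7 | t | r | 7 | 4
E2 result:
h | y | u | b | c
(0 rows)
Witness: (7, 't', 'r', 7, 4) appears 1× in E1 but 0× in E2.

no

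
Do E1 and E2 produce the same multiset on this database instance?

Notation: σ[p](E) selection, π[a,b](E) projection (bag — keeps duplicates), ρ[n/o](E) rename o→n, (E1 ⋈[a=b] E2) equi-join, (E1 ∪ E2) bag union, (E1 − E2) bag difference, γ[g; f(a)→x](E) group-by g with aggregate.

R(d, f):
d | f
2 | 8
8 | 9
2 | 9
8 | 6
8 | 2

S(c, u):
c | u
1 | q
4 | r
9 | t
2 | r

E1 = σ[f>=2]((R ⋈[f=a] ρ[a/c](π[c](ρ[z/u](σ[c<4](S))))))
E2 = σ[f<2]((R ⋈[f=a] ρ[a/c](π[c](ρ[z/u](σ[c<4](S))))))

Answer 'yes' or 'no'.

E1 per-node cardinality:
  R → 5
  S → 4
  σ[c<4](S) → 2
  ρ[z/u](σ[c<4](S)) → 2
  π[c](ρ[z/u](σ[c<4](S))) → 2
  ρ[a/c](π[c](ρ[z/u](σ[c<4](S)))) → 2
  (R ⋈[f=a] ρ[a/c](π[c](ρ[z/u](σ[c<4](S))))) → 1
  σ[f>=2]((R ⋈[f=a] ρ[a/c](π[c](ρ[z/u](σ[c<4](S)))))) → 1
E2 per-node cardinality:
  R → 5
  S → 4
  σ[c<4](S) → 2
  ρ[z/u](σ[c<4](S)) → 2
  π[c](ρ[z/u](σ[c<4](S))) → 2
  ρ[a/c](π[c](ρ[z/u](σ[c<4](S)))) → 2
  (R ⋈[f=a] ρ[a/c](π[c](ρ[z/u](σ[c<4](S))))) → 1
  σ[f<2]((R ⋈[f=a] ρ[a/c](π[c](ρ[z/u](σ[c<4](S)))))) → 0

E1 result:
d | f | a
8 | 2 | 2
E2 result:
d | f | a
(0 rows)
Witness: (8, 2, 2) appears 1× in E1 but 0× in E2.

no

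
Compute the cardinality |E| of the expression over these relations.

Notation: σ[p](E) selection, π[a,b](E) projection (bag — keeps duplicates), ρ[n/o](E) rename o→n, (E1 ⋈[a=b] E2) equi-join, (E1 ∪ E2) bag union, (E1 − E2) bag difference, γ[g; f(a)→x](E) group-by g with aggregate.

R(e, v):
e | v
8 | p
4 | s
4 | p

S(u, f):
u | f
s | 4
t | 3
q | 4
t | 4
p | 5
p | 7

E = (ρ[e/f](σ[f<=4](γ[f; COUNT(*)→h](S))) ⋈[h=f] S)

Row counts bottom-up:
  S → 6
  γ[f; COUNT(*)→h](S) → 4
  σ[f<=4](γ[f; COUNT(*)→h](S)) → 2
  ρ[e/f](σ[f<=4](γ[f; COUNT(*)→h](S))) → 2
  S → 6
  (ρ[e/f](σ[f<=4](γ[f; COUNT(*)→h](S))) ⋈[h=f] S) → 1

|E| = 1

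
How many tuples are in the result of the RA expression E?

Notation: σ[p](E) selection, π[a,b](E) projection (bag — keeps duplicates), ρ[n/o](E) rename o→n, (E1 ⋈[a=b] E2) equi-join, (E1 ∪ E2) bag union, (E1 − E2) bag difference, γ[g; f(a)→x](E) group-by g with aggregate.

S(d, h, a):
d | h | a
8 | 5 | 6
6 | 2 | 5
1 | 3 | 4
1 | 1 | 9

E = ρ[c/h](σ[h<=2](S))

Per-node cardinality:
  S → 4
  σ[h<=2](S) → 2
  ρ[c/h](σ[h<=2](S)) → 2

|E| = 2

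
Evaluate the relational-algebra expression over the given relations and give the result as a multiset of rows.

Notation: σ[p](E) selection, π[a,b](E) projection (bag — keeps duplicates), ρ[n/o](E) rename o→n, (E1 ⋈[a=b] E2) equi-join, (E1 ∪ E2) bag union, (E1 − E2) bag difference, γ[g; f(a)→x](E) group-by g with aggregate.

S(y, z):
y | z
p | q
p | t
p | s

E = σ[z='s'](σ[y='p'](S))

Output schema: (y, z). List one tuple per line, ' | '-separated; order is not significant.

Stepwise |·|:
  S → 3
  σ[y='p'](S) → 3
  σ[z='s'](σ[y='p'](S)) → 1

== RESULT ==
y | z
p | s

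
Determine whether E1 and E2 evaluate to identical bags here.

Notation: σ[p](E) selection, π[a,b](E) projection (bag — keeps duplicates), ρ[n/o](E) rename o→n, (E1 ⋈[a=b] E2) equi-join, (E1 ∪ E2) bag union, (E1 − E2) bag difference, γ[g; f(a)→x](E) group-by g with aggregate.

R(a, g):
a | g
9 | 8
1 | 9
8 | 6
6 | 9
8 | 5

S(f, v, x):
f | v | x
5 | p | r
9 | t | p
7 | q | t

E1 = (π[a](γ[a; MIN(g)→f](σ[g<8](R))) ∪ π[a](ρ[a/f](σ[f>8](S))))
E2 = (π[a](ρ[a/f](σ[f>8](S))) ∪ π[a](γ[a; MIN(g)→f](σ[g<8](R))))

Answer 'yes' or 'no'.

E1 row counts bottom-up:
  R → 5
  σ[g<8](R) → 2
  γ[a; MIN(g)→f](σ[g<8](R)) → 1
  π[a](γ[a; MIN(g)→f](σ[g<8](R))) → 1
  S → 3
  σ[f>8](S) → 1
  ρ[a/f](σ[f>8](S)) → 1
  π[a](ρ[a/f](σ[f>8](S))) → 1
  (π[a](γ[a; MIN(g)→f](σ[g<8](R))) ∪ π[a](ρ[a/f](σ[f>8](S)))) → 2
E2 row counts bottom-up:
  S → 3
  σ[f>8](S) → 1
  ρ[a/f](σ[f>8](S)) → 1
  π[a](ρ[a/f](σ[f>8](S))) → 1
  R → 5
  σ[g<8](R) → 2
  γ[a; MIN(g)→f](σ[g<8](R)) → 1
  π[a](γ[a; MIN(g)→f](σ[g<8](R))) → 1
  (π[a](ρ[a/f](σ[f>8](S))) ∪ π[a](γ[a; MIN(g)→f](σ[g<8](R)))) → 2

E1 and E2 produce the same multiset:
a
8
9

yes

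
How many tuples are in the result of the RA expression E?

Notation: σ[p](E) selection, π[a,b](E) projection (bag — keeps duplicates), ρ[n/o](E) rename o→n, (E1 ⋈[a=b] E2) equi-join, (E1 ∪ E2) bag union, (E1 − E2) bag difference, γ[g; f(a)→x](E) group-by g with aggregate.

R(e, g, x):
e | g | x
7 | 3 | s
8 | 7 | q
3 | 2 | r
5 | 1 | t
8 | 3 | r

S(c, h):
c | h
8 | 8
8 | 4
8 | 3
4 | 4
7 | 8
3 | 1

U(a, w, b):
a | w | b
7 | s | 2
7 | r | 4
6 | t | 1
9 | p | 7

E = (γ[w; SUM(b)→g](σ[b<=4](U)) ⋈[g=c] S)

Subexpression sizes:
  U → 4
  σ[b<=4](U) → 3
  γ[w; SUM(b)→g](σ[b<=4](U)) → 3
  S → 6
  (γ[w; SUM(b)→g](σ[b<=4](U)) ⋈[g=c] S) → 1

|E| = 1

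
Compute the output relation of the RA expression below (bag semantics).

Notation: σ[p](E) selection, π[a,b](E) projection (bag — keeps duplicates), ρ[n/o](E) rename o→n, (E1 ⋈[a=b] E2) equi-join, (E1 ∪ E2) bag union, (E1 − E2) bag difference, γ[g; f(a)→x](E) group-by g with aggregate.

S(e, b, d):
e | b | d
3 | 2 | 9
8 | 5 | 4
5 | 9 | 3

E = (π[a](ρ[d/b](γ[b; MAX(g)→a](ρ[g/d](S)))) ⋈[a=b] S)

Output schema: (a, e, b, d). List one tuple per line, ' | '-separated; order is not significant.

Subexpression sizes:
  S → 3
  ρ[g/d](S) → 3
  γ[b; MAX(g)→a](ρ[g/d](S)) → 3
  ρ[d/b](γ[b; MAX(g)→a](ρ[g/d](S))) → 3
  π[a](ρ[d/b](γ[b; MAX(g)→a](ρ[g/d](S)))) → 3
  S → 3
  (π[a](ρ[d/b](γ[b; MAX(g)→a](ρ[g/d](S)))) ⋈[a=b] S) → 1

== RESULT ==
a | e | b | d
9 | 5 | 9 | 3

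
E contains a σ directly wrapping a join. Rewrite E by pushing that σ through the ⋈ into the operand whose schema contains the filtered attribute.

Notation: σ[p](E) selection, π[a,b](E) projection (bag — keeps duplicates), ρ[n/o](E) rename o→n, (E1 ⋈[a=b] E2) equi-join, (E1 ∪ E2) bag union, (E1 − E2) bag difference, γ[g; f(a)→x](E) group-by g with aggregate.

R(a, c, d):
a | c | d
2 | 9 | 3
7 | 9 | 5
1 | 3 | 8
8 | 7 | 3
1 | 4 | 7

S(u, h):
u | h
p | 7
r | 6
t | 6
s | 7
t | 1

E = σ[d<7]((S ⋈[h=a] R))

σ filters on d, owned by the right side.
E' = (S ⋈[h=a] σ[d<7](R))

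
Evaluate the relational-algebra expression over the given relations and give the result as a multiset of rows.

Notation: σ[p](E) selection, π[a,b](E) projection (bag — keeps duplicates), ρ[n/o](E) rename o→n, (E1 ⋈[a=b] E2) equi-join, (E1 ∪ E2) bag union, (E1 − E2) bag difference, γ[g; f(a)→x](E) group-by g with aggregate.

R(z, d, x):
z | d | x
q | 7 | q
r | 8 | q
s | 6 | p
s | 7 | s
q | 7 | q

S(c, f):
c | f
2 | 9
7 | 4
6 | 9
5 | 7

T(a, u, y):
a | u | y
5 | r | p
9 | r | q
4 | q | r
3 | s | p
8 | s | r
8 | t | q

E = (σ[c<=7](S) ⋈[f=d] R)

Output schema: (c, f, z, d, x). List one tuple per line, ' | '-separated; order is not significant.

Row counts bottom-up:
  S → 4
  σ[c<=7](S) → 4
  R → 5
  (σ[c<=7](S) ⋈[f=d] R) → 3

== RESULT ==
c | f | z | d | x
5 | 7 | q | 7 | q
5 | 7 | q | 7 | q
5 | 7 | s | 7 | s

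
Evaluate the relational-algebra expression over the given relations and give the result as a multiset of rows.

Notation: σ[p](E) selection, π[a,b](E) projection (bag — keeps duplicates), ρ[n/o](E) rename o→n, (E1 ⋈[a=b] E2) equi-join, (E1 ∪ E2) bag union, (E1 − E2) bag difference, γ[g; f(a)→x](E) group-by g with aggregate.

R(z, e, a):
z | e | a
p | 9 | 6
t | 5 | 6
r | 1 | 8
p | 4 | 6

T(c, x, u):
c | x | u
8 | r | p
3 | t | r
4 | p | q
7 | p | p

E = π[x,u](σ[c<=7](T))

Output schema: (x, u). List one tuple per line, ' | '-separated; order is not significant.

Per-node cardinality:
  T → 4
  σ[c<=7](T) → 3
  π[x,u](σ[c<=7](T)) → 3

== RESULT ==
x | u
p | p
p | q
t | r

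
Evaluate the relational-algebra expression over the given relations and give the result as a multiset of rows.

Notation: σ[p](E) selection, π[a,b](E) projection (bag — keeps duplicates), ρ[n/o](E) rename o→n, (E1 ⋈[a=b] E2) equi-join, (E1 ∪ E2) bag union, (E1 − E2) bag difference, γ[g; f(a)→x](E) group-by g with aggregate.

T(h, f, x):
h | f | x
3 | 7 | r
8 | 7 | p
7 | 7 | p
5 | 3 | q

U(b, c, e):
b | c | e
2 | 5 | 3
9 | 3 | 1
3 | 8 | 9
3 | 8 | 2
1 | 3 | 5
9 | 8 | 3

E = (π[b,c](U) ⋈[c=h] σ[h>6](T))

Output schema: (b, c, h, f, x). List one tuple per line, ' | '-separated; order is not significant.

Stepwise |·|:
  U → 6
  π[b,c](U) → 6
  T → 4
  σ[h>6](T) → 2
  (π[b,c](U) ⋈[c=h] σ[h>6](T)) → 3

== RESULT ==
b | c | h | f | x
3 | 8 | 8 | 7 | p
3 | 8 | 8 | 7 | p
9 | 8 | 8 | 7 | p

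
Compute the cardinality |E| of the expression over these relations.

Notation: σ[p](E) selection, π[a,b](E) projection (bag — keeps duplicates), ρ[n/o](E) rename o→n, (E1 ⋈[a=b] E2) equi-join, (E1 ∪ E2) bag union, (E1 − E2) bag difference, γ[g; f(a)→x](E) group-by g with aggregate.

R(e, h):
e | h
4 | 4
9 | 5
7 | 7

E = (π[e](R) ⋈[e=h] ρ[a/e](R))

Stepwise |·|:
  R → 3
  π[e](R) → 3
  R → 3
  ρ[a/e](R) → 3
  (π[e](R) ⋈[e=h] ρ[a/e](R)) → 2

|E| = 2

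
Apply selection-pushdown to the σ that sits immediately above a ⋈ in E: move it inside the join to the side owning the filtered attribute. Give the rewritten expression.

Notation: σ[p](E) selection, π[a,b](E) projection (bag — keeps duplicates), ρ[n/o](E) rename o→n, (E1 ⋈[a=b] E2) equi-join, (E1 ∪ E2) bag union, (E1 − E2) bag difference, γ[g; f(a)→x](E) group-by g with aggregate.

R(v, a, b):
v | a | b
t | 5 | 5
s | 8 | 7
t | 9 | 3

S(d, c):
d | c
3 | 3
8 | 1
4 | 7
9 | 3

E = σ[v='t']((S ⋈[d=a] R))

σ filters on v, owned by the right side.
E' = (S ⋈[d=a] σ[v='t'](R))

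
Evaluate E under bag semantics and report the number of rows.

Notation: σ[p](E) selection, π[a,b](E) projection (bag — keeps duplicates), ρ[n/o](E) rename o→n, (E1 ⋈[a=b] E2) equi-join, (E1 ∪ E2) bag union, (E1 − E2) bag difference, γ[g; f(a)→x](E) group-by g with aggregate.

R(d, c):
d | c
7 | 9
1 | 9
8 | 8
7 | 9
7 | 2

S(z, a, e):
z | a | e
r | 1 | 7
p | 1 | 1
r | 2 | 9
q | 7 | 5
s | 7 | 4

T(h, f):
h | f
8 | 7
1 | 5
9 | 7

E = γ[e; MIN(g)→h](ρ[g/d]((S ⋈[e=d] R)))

Stepwise |·|:
  S → 5
  R → 5
  (S ⋈[e=d] R) → 4
  ρ[g/d]((S ⋈[e=d] R)) → 4
  γ[e; MIN(g)→h](ρ[g/d]((S ⋈[e=d] R))) → 2

|E| = 2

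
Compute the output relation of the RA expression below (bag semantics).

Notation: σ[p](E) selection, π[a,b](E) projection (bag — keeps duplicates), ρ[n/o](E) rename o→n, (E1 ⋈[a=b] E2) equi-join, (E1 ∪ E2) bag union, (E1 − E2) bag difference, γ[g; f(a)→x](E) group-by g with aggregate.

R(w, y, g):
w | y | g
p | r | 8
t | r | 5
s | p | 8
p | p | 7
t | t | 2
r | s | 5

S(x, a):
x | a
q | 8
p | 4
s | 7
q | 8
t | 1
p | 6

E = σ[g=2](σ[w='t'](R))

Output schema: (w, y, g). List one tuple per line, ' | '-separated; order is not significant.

Per-node cardinality:
  R → 6
  σ[w='t'](R) → 2
  σ[g=2](σ[w='t'](R)) → 1

== RESULT ==
w | y | g
t | t | 2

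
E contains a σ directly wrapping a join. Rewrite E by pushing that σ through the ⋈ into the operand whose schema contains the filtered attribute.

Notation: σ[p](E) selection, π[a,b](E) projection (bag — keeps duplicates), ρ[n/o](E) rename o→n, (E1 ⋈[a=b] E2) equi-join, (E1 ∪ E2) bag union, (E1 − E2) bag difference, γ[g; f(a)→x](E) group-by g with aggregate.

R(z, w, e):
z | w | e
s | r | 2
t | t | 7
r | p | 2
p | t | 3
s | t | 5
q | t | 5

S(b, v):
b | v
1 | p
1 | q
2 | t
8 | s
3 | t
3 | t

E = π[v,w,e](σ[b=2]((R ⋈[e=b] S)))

σ filters on b, owned by the right side.
E' = π[v,w,e]((R ⋈[e=b] σ[b=2](S)))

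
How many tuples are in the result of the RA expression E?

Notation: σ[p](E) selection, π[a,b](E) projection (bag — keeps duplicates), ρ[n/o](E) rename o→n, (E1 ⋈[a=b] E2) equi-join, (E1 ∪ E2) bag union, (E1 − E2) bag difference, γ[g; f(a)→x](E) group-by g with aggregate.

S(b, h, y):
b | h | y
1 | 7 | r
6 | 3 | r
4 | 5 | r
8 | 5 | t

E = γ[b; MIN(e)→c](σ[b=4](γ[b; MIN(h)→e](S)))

Per-node cardinality:
  S → 4
  γ[b; MIN(h)→e](S) → 4
  σ[b=4](γ[b; MIN(h)→e](S)) → 1
  γ[b; MIN(e)→c](σ[b=4](γ[b; MIN(h)→e](S))) → 1

|E| = 1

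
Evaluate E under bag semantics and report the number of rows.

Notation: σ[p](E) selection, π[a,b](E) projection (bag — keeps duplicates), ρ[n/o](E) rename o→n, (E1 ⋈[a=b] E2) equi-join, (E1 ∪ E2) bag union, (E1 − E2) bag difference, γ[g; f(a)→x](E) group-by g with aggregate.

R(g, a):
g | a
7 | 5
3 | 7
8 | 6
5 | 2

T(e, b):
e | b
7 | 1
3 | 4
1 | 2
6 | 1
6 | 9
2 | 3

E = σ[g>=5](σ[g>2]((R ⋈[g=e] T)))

Stepwise |·|:
  R → 4
  T → 6
  (R ⋈[g=e] T) → 2
  σ[g>2]((R ⋈[g=e] T)) → 2
  σ[g>=5](σ[g>2]((R ⋈[g=e] T))) → 1

|E| = 1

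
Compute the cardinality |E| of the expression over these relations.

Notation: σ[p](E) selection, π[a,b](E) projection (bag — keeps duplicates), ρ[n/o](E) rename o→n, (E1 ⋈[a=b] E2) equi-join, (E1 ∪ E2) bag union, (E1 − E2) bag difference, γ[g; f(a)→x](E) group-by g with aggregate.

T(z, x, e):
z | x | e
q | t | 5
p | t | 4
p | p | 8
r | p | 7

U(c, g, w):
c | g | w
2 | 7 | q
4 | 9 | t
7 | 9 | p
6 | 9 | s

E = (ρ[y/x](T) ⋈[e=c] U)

Row counts bottom-up:
  T → 4
  ρ[y/x](T) → 4
  U → 4
  (ρ[y/x](T) ⋈[e=c] U) → 2

|E| = 2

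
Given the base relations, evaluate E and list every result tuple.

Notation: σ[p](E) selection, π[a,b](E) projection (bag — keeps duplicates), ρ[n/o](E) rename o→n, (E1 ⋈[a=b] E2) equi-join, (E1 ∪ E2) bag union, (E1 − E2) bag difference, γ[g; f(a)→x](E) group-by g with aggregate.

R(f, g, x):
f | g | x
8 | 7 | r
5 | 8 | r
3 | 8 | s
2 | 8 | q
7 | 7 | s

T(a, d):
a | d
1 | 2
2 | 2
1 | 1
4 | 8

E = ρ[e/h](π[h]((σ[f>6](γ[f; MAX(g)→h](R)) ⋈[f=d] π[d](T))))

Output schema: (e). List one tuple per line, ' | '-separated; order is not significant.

Stepwise |·|:
  R → 5
  γ[f; MAX(g)→h](R) → 5
  σ[f>6](γ[f; MAX(g)→h](R)) → 2
  T → 4
  π[d](T) → 4
  (σ[f>6](γ[f; MAX(g)→h](R)) ⋈[f=d] π[d](T)) → 1
  π[h]((σ[f>6](γ[f; MAX(g)→h](R)) ⋈[f=d] π[d](T))) → 1
  ρ[e/h](π[h]((σ[f>6](γ[f; MAX(g)→h](R)) ⋈[f=d] π[d](T)))) → 1

== RESULT ==
e
7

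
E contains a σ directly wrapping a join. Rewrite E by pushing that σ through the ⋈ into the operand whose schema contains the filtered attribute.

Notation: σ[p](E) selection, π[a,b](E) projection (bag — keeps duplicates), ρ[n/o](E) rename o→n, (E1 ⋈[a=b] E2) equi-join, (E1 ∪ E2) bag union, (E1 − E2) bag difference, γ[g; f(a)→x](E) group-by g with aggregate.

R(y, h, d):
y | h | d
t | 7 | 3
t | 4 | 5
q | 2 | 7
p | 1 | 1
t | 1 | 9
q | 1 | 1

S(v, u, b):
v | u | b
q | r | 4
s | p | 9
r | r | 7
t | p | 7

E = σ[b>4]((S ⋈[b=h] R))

σ filters on b, owned by the left side.
E' = (σ[b>4](S) ⋈[b=h] R)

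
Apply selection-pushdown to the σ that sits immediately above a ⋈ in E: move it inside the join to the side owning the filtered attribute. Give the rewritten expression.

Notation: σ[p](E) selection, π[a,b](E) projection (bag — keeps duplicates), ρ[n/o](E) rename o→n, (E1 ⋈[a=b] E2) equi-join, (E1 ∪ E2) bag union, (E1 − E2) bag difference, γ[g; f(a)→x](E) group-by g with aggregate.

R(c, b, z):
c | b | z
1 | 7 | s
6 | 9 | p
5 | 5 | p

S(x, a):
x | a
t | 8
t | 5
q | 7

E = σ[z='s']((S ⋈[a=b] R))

σ filters on z, owned by the right side.
E' = (S ⋈[a=b] σ[z='s'](R))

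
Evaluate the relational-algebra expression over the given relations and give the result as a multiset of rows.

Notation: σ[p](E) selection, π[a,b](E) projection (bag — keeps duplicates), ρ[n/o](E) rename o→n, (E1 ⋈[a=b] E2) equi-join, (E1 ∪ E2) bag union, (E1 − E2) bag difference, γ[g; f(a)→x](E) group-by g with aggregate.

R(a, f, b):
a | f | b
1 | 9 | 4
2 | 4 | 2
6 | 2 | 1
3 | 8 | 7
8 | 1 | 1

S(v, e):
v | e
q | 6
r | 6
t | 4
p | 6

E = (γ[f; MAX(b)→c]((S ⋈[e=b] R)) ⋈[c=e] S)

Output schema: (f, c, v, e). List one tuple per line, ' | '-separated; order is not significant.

Subexpression sizes:
  S → 4
  R → 5
  (S ⋈[e=b] R) → 1
  γ[f; MAX(b)→c]((S ⋈[e=b] R)) → 1
  S → 4
  (γ[f; MAX(b)→c]((S ⋈[e=b] R)) ⋈[c=e] S) → 1

== RESULT ==
f | c | v | e
9 | 4 | t | 4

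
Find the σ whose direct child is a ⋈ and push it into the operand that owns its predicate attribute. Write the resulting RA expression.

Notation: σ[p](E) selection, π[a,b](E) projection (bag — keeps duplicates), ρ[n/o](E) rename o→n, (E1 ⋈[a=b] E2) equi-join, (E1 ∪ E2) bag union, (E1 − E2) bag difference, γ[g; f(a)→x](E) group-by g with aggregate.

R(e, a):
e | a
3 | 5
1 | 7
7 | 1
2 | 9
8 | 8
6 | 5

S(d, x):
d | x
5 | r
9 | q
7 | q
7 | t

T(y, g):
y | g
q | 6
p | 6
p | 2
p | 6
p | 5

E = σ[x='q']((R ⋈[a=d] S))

σ filters on x, owned by the right side.
E' = (R ⋈[a=d] σ[x='q'](S))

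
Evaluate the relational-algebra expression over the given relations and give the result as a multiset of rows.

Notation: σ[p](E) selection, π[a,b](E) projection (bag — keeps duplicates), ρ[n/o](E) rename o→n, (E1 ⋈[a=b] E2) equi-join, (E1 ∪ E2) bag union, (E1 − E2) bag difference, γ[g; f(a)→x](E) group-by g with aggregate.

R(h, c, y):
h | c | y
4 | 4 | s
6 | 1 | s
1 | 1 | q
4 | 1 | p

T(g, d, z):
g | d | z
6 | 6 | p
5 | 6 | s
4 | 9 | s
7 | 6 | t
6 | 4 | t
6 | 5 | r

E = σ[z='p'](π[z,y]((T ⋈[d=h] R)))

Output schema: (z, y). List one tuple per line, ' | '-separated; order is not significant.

Subexpression sizes:
  T → 6
  R → 4
  (T ⋈[d=h] R) → 5
  π[z,y]((T ⋈[d=h] R)) → 5
  σ[z='p'](π[z,y]((T ⋈[d=h] R))) → 1

== RESULT ==
z | y
p | s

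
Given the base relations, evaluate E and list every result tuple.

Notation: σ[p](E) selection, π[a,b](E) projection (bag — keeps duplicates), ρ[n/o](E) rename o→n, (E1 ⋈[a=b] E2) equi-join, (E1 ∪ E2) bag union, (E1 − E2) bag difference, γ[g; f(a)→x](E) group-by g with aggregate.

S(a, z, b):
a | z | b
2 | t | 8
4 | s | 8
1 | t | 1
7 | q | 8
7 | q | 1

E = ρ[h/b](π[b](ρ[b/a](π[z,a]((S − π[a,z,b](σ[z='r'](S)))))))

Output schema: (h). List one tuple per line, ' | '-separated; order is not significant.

Row counts bottom-up:
  S → 5
  S → 5
  σ[z='r'](S) → 0
  π[a,z,b](σ[z='r'](S)) → 0
  (S − π[a,z,b](σ[z='r'](S))) → 5
  π[z,a]((S − π[a,z,b](σ[z='r'](S)))) → 5
  ρ[b/a](π[z,a]((S − π[a,z,b](σ[z='r'](S))))) → 5
  π[b](ρ[b/a](π[z,a]((S − π[a,z,b](σ[z='r'](S)))))) → 5
  ρ[h/b](π[b](ρ[b/a](π[z,a]((S − π[a,z,b](σ[z='r'](S))))))) → 5

== RESULT ==
h
1
2
4
7
7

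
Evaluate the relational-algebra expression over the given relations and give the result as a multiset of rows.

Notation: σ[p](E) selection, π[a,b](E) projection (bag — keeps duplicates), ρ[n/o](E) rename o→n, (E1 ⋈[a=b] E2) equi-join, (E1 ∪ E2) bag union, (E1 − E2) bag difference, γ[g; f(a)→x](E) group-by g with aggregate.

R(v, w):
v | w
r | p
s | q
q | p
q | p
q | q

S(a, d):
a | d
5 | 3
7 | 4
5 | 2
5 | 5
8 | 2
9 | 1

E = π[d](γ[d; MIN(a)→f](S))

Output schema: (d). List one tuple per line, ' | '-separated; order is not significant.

Row counts bottom-up:
  S → 6
  γ[d; MIN(a)→f](S) → 5
  π[d](γ[d; MIN(a)→f](S)) → 5

== RESULT ==
d
1
2
3
4
5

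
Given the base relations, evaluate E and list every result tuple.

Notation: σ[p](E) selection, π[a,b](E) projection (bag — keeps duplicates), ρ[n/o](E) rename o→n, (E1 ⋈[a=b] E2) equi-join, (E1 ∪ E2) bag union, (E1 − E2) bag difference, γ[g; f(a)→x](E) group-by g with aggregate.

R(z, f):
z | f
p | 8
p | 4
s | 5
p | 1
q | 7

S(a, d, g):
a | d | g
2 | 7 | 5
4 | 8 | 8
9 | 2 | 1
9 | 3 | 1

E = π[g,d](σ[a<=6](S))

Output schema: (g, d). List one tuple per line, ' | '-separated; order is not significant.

Subexpression sizes:
  S → 4
  σ[a<=6](S) → 2
  π[g,d](σ[a<=6](S)) → 2

== RESULT ==
g | d
5 | 7
8 | 8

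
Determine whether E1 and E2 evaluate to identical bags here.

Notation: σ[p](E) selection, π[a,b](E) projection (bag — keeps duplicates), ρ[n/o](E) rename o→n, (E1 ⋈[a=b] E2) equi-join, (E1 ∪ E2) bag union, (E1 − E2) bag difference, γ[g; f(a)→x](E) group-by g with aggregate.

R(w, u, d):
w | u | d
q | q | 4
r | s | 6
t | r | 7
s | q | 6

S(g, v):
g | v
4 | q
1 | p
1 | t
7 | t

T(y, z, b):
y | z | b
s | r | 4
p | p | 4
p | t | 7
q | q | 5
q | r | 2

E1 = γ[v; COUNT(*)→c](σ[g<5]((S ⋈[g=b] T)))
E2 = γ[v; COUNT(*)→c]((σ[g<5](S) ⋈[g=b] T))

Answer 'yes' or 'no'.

E1 subexpression sizes:
  S → 4
  T → 5
  (S ⋈[g=b] T) → 3
  σ[g<5]((S ⋈[g=b] T)) → 2
  γ[v; COUNT(*)→c](σ[g<5]((S ⋈[g=b] T))) → 1
E2 subexpression sizes:
  S → 4
  σ[g<5](S) → 3
  T → 5
  (σ[g<5](S) ⋈[g=b] T) → 2
  γ[v; COUNT(*)→c]((σ[g<5](S) ⋈[g=b] T)) → 1

E1 and E2 produce the same multiset:
v | c
q | 2

yes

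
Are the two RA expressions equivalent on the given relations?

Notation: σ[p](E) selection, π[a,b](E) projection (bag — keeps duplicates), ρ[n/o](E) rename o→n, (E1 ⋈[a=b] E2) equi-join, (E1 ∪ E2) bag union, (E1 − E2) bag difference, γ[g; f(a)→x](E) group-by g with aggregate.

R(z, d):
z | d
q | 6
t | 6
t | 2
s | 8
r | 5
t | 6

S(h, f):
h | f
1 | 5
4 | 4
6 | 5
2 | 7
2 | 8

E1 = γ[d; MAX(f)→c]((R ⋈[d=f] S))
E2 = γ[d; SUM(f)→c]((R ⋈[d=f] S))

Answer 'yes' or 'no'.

E1 subexpression sizes:
  R → 6
  S → 5
  (R ⋈[d=f] S) → 3
  γ[d; MAX(f)→c]((R ⋈[d=f] S)) → 2
E2 subexpression sizes:
  R → 6
  S → 5
  (R ⋈[d=f] S) → 3
  γ[d; SUM(f)→c]((R ⋈[d=f] S)) → 2

E1 result:
d | c
5 | 5
8 | 8
E2 result:
d | c
5 | 10
8 | 8
Witness: (5, 10) appears 0× in E1 but 1× in E2.

no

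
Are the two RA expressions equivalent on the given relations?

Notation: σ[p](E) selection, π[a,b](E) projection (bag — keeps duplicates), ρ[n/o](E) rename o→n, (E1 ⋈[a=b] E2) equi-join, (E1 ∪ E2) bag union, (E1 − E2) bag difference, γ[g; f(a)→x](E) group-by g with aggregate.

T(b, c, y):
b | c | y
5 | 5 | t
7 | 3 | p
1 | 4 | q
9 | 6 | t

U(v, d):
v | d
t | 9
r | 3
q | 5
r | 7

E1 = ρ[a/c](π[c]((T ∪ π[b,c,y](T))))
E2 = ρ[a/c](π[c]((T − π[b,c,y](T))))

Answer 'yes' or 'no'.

E1 row counts bottom-up:
  T → 4
  T → 4
  π[b,c,y](T) → 4
  (T ∪ π[b,c,y](T)) → 8
  π[c]((T ∪ π[b,c,y](T))) → 8
  ρ[a/c](π[c]((T ∪ π[b,c,y](T)))) → 8
E2 row counts bottom-up:
  T → 4
  T → 4
  π[b,c,y](T) → 4
  (T − π[b,c,y](T)) → 0
  π[c]((T − π[b,c,y](T))) → 0
  ρ[a/c](π[c]((T − π[b,c,y](T)))) → 0

E1 result:
a
3
3
4
4
5
5
6
6
E2 result:
a
(0 rows)
Witness: (6,) appears 2× in E1 but 0× in E2.

no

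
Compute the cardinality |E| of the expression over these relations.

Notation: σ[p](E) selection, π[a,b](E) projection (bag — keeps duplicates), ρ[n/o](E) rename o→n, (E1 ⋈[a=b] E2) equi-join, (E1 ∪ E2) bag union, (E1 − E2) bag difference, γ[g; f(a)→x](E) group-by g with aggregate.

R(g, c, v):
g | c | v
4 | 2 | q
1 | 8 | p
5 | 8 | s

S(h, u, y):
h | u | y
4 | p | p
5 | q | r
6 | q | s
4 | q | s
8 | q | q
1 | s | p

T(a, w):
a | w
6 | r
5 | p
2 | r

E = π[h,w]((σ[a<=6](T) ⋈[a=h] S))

Row counts bottom-up:
  T → 3
  σ[a<=6](T) → 3
  S → 6
  (σ[a<=6](T) ⋈[a=h] S) → 2
  π[h,w]((σ[a<=6](T) ⋈[a=h] S)) → 2

|E| = 2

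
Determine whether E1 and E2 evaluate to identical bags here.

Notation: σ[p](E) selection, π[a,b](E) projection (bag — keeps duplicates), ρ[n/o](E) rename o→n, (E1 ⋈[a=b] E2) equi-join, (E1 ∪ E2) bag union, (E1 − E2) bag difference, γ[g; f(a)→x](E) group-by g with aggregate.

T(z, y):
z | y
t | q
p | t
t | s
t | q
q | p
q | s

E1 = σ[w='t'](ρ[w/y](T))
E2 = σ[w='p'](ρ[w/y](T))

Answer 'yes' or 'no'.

E1 subexpression sizes:
  T → 6
  ρ[w/y](T) → 6
  σ[w='t'](ρ[w/y](T)) → 1
E2 subexpression sizes:
  T → 6
  ρ[w/y](T) → 6
  σ[w='p'](ρ[w/y](T)) → 1

E1 result:
z | w
p | t
E2 result:
z | w
q | p
Witness: ('q', 'p') appears 0× in E1 but 1× in E2.

no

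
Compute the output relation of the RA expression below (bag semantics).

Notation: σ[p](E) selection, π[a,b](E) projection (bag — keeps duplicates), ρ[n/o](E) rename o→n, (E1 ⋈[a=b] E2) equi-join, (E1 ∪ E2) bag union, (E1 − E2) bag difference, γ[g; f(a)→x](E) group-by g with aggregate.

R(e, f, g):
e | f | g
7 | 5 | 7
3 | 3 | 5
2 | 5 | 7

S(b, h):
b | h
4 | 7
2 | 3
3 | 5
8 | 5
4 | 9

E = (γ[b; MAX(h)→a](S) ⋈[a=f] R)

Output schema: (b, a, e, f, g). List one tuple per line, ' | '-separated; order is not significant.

Per-node cardinality:
  S → 5
  γ[b; MAX(h)→a](S) → 4
  R → 3
  (γ[b; MAX(h)→a](S) ⋈[a=f] R) → 5

== RESULT ==
b | a | e | f | g
2 | 3 | 3 | 3 | 5
3 | 5 | 2 | 5 | 7
3 | 5 | 7 | 5 | 7
8 | 5 | 2 | 5 | 7
8 | 5 | 7 | 5 | 7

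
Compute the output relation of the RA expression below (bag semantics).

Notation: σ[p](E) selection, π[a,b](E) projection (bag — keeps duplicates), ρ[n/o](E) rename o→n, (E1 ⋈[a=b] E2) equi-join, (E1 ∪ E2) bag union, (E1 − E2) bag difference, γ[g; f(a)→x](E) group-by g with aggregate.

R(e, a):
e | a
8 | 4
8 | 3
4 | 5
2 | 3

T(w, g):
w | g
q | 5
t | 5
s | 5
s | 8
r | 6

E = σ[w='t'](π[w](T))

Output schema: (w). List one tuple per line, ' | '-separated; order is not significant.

Subexpression sizes:
  T → 5
  π[w](T) → 5
  σ[w='t'](π[w](T)) → 1

== RESULT ==
w
t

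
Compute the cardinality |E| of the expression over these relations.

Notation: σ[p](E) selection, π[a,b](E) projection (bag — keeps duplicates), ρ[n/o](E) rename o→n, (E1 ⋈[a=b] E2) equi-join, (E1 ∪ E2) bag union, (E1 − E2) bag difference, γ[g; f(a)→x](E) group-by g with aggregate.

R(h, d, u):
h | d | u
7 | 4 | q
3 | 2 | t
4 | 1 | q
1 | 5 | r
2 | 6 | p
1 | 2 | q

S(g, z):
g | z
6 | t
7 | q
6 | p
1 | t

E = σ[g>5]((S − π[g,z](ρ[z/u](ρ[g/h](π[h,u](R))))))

Per-node cardinality:
  S → 4
  R → 6
  π[h,u](R) → 6
  ρ[g/h](π[h,u](R)) → 6
  ρ[z/u](ρ[g/h](π[h,u](R))) → 6
  π[g,z](ρ[z/u](ρ[g/h](π[h,u](R)))) → 6
  (S − π[g,z](ρ[z/u](ρ[g/h](π[h,u](R))))) → 3
  σ[g>5]((S − π[g,z](ρ[z/u](ρ[g/h](π[h,u](R)))))) → 2

|E| = 2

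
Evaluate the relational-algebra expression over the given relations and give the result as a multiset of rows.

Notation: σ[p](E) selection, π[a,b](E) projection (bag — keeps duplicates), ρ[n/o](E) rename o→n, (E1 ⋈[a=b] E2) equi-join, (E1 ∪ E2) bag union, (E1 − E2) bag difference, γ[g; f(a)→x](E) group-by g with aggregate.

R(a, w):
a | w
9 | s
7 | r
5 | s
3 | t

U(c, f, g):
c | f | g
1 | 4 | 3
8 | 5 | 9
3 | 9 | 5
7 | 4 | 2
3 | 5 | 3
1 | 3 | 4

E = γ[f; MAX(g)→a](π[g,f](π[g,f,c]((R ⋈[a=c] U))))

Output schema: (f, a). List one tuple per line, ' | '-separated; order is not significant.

Subexpression sizes:
  R → 4
  U → 6
  (R ⋈[a=c] U) → 3
  π[g,f,c]((R ⋈[a=c] U)) → 3
  π[g,f](π[g,f,c]((R ⋈[a=c] U))) → 3
  γ[f; MAX(g)→a](π[g,f](π[g,f,c]((R ⋈[a=c] U)))) → 3

== RESULT ==
f | a
4 | 2
5 | 3
9 | 5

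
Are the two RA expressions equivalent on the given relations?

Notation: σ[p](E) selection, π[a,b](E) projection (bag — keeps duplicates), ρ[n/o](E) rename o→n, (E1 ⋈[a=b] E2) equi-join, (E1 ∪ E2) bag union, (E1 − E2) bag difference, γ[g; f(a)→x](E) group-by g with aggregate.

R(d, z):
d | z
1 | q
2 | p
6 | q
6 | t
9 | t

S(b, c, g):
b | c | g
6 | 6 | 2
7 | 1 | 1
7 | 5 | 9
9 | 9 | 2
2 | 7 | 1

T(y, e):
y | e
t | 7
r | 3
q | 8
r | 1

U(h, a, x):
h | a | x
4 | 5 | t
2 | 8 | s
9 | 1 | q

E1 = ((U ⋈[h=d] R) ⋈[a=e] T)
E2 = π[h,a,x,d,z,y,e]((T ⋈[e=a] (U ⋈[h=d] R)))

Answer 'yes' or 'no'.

E1 stepwise |·|:
  U → 3
  R → 5
  (U ⋈[h=d] R) → 2
  T → 4
  ((U ⋈[h=d] R) ⋈[a=e] T) → 2
E2 stepwise |·|:
  T → 4
  U → 3
  R → 5
  (U ⋈[h=d] R) → 2
  (T ⋈[e=a] (U ⋈[h=d] R)) → 2
  π[h,a,x,d,z,y,e]((T ⋈[e=a] (U ⋈[h=d] R))) → 2

E1 and E2 produce the same multiset:
h | a | x | d | z | y | e
2 | 8 | s | 2 | p | q | 8
9 | 1 | q | 9 | t | r | 1

yes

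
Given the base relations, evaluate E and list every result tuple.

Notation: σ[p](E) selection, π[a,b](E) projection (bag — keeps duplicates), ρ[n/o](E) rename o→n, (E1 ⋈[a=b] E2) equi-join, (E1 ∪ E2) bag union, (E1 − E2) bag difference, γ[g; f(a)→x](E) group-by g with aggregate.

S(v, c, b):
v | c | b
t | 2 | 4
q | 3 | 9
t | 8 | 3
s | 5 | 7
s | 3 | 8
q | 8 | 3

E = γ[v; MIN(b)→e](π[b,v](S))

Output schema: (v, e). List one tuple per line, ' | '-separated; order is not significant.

Subexpression sizes:
  S → 6
  π[b,v](S) → 6
  γ[v; MIN(b)→e](π[b,v](S)) → 3

== RESULT ==
v | e
q | 3
s | 7
t | 3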